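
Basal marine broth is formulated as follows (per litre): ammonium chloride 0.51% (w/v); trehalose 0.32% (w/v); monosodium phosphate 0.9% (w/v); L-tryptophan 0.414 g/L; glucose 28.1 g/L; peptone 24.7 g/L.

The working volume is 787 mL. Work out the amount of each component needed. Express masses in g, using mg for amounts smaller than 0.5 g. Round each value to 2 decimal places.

Working volume: 787 mL = 0.787 L.
ammonium chloride: 0.51 g per 100 mL × 787 mL ÷ 100 = 4.01 g
trehalose: 0.32% w/v = 3.2 g/L → 3.2 × 0.787 L = 2.52 g
monosodium phosphate: 0.9 g per 100 mL × 787 mL ÷ 100 = 7.08 g
L-tryptophan: 0.414 g/L × 0.787 L = 0.325818 g = 325.82 mg
glucose: 28.1 g/L × 0.787 L = 22.11 g
peptone: 24.7 g/L × 0.787 L = 19.44 g

ammonium chloride 4.01 g; trehalose 2.52 g; monosodium phosphate 7.08 g; L-tryptophan 325.82 mg; glucose 22.11 g; peptone 19.44 g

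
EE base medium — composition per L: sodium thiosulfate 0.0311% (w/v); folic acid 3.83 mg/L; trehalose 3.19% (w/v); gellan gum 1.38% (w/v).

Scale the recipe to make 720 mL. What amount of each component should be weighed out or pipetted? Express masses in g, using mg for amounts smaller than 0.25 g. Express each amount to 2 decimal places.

Scale factor relative to 1 L: 0.72.
sodium thiosulfate: 0.0311 g per 100 mL × 720 mL ÷ 100 = 0.22392 g = 223.92 mg
folic acid: 3.83 mg/L × 0.72 L = 2.76 mg
trehalose: 3.19 g per 100 mL × 720 mL ÷ 100 = 22.97 g
gellan gum: 1.38 g per 100 mL × 720 mL ÷ 100 = 9.94 g

sodium thiosulfate 223.92 mg; folic acid 2.76 mg; trehalose 22.97 g; gellan gum 9.94 g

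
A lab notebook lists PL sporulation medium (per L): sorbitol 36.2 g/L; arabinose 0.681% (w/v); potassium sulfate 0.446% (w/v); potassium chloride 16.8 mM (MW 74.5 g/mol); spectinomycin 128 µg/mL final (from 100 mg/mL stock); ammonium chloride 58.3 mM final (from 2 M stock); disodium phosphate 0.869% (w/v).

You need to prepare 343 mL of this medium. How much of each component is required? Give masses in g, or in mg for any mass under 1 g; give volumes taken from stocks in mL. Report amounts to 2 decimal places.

sorbitol 12.42 g; arabinose 2.34 g; potassium sulfate 1.53 g; potassium chloride 429.30 mg; spectinomycin 0.44 mL; ammonium chloride 10.00 mL; disodium phosphate 2.98 g

Scale factor relative to 1 L: 0.343.
sorbitol: 36.2 g/L × 0.343 L = 12.42 g
arabinose: 0.681% w/v = 6.81 g/L → 6.81 × 0.343 L = 2.34 g
potassium sulfate: 0.446% w/v = 4.46 g/L → 4.46 × 0.343 L = 1.53 g
potassium chloride: 16.8 mmol/L × 74.5 mg/mmol × 0.343 L = 429.30 mg
spectinomycin: dilute stock: 128 µg/mL × 343 mL ÷ 100000 µg/mL = 0.44 mL
ammonium chloride: V = C2·V2/C1 = 58.3 mM × 343 mL ÷ 2000 mM = 10.00 mL
disodium phosphate: 0.869 g per 100 mL × 343 mL ÷ 100 = 2.98 g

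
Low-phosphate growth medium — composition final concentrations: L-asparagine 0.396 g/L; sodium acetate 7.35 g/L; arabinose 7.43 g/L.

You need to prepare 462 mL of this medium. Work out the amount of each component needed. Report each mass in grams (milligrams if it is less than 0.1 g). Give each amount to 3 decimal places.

Target volume = 462 mL = 0.462 L.
L-asparagine: 0.396 g/L × 0.462 L = 0.183 g
sodium acetate: 7.35 g/L × 0.462 L = 3.396 g
arabinose: 7.43 g/L × 0.462 L = 3.433 g

L-asparagine 0.183 g; sodium acetate 3.396 g; arabinose 3.433 g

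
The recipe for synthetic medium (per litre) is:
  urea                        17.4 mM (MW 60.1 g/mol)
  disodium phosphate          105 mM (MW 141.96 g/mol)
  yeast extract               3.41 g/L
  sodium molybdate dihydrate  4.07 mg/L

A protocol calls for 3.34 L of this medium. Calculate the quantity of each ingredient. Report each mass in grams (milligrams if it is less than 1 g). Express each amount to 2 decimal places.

Scale factor relative to 1 L: 3.34.
urea: 17.4 mmol/L × 60.1 g/mol × 3.34 L ÷ 1000 = 3.49 g
disodium phosphate: 105 mmol/L × 141.96 g/mol × 3.34 L ÷ 1000 = 49.79 g
yeast extract: 3.41 g/L × 3.34 L = 11.39 g
sodium molybdate dihydrate: 4.07 mg/L × 3.34 L = 13.59 mg

urea 3.49 g; disodium phosphate 49.79 g; yeast extract 11.39 g; sodium molybdate dihydrate 13.59 mg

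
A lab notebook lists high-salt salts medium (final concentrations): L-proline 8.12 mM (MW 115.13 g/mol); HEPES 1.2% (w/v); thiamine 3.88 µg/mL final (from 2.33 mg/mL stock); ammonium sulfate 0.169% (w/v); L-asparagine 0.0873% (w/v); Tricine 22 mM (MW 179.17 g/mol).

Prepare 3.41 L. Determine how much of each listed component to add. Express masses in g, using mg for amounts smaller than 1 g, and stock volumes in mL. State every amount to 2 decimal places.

L-proline 3.19 g; HEPES 40.92 g; thiamine 5.68 mL; ammonium sulfate 5.76 g; L-asparagine 2.98 g; Tricine 13.44 g

Scale factor relative to 1 L: 3.41.
L-proline: 8.12 mmol/L × 115.13 g/mol × 3.41 L ÷ 1000 = 3.19 g
HEPES: 1.2% w/v = 12 g/L → 12 × 3.41 L = 40.92 g
thiamine: V = C2·V2/C1 = 3.88 µg/mL × 3410 mL ÷ 2330 µg/mL = 5.68 mL
ammonium sulfate: 0.169 g per 100 mL × 3410 mL ÷ 100 = 5.76 g
L-asparagine: 0.0873 g per 100 mL × 3410 mL ÷ 100 = 2.98 g
Tricine: 22 mmol/L × 179.17 g/mol × 3.41 L ÷ 1000 = 13.44 g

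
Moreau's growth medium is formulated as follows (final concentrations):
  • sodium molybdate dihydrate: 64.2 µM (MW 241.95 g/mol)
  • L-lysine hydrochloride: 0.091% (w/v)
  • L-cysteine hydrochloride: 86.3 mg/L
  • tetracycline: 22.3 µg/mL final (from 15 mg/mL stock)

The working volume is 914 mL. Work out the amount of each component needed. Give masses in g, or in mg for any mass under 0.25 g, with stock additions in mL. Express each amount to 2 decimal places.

Working volume: 914 mL = 0.914 L.
sodium molybdate dihydrate: 64.2 µmol/L × 241.95 g/mol × 0.914 L ÷ 1000 = 14.20 mg
L-lysine hydrochloride: 0.091 g per 100 mL × 914 mL ÷ 100 = 0.83 g
L-cysteine hydrochloride: 86.3 mg/L × 0.914 L = 78.88 mg
tetracycline: C1V1 = C2V2 → 22.3 µg/mL × 914 mL ÷ 15000 µg/mL = 1.36 mL

sodium molybdate dihydrate 14.20 mg; L-lysine hydrochloride 0.83 g; L-cysteine hydrochloride 78.88 mg; tetracycline 1.36 mL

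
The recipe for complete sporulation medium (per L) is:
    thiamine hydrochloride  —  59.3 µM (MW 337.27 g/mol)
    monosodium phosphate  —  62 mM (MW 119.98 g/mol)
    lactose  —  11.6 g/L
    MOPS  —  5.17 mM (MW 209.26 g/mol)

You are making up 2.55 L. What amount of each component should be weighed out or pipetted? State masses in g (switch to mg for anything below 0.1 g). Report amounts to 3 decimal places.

Scale factor relative to 1 L: 2.55.
thiamine hydrochloride: 59.3 µmol/L × 337.27 g/mol × 2.55 L ÷ 1000 = 51.000 mg
monosodium phosphate: 62 mmol/L × 119.98 g/mol × 2.55 L ÷ 1000 = 18.969 g
lactose: 11.6 g/L × 2.55 L = 29.580 g
MOPS: 5.17 mmol/L × 209.26 g/mol × 2.55 L ÷ 1000 = 2.759 g

thiamine hydrochloride 51.000 mg; monosodium phosphate 18.969 g; lactose 29.580 g; MOPS 2.759 g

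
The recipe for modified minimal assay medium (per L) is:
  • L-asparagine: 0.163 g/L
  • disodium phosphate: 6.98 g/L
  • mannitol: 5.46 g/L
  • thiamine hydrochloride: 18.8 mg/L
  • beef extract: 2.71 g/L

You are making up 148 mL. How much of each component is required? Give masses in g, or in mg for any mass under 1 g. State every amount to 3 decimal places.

Working volume: 148 mL = 0.148 L.
L-asparagine: 0.163 g/L × 0.148 L = 0.024124 g = 24.124 mg
disodium phosphate: 6.98 g/L × 0.148 L = 1.033 g
mannitol: 5.46 g/L × 0.148 L = 0.80808 g = 808.080 mg
thiamine hydrochloride: 18.8 mg/L × 0.148 L = 2.782 mg
beef extract: 2.71 g/L × 0.148 L = 0.40108 g = 401.080 mg

L-asparagine 24.124 mg; disodium phosphate 1.033 g; mannitol 808.080 mg; thiamine hydrochloride 2.782 mg; beef extract 401.080 mg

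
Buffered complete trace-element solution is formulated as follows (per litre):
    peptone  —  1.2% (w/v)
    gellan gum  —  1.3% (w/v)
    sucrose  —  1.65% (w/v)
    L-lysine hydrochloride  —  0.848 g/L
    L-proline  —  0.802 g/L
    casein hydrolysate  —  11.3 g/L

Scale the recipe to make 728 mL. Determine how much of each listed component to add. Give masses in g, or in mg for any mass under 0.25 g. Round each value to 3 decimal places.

peptone 8.736 g; gellan gum 9.464 g; sucrose 12.012 g; L-lysine hydrochloride 0.617 g; L-proline 0.584 g; casein hydrolysate 8.226 g

Scale factor relative to 1 L: 0.728.
peptone: 1.2 g per 100 mL × 728 mL ÷ 100 = 8.736 g
gellan gum: 1.3 g per 100 mL × 728 mL ÷ 100 = 9.464 g
sucrose: 1.65% w/v = 16.5 g/L → 16.5 × 0.728 L = 12.012 g
L-lysine hydrochloride: 0.848 g/L × 0.728 L = 0.617 g
L-proline: 0.802 g/L × 0.728 L = 0.584 g
casein hydrolysate: 11.3 g/L × 0.728 L = 8.226 g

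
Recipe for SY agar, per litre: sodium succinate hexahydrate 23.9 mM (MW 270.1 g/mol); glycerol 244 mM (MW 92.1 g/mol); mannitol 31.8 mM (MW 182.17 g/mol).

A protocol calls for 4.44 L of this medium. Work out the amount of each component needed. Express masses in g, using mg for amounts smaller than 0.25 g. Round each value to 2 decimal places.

sodium succinate hexahydrate 28.66 g; glycerol 99.78 g; mannitol 25.72 g

Scale factor relative to 1 L: 4.44.
sodium succinate hexahydrate: 23.9 mmol/L × 270.1 g/mol × 4.44 L ÷ 1000 = 28.66 g
glycerol: 244 mmol/L × 92.1 g/mol × 4.44 L ÷ 1000 = 99.78 g
mannitol: 31.8 mmol/L × 182.17 g/mol × 4.44 L ÷ 1000 = 25.72 g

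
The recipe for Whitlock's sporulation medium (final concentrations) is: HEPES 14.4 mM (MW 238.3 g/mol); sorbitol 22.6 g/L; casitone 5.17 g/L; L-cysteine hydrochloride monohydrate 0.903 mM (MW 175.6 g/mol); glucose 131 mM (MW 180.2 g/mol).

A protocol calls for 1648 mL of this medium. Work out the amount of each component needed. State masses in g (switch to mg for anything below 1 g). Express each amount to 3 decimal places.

HEPES 5.655 g; sorbitol 37.245 g; casitone 8.520 g; L-cysteine hydrochloride monohydrate 261.318 mg; glucose 38.903 g

Target volume = 1648 mL = 1.648 L.
HEPES: 14.4 mmol/L × 238.3 g/mol × 1.648 L ÷ 1000 = 5.655 g
sorbitol: 22.6 g/L × 1.648 L = 37.245 g
casitone: 5.17 g/L × 1.648 L = 8.520 g
L-cysteine hydrochloride monohydrate: 0.903 mmol/L × 175.6 mg/mmol × 1.648 L = 261.318 mg
glucose: 131 mmol/L × 180.2 g/mol × 1.648 L ÷ 1000 = 38.903 g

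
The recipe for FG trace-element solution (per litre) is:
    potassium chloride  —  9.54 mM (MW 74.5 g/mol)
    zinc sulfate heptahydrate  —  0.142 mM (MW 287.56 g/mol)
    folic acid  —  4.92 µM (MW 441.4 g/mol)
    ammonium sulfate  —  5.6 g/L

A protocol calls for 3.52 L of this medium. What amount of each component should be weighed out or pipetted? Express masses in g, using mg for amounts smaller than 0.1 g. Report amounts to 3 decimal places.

potassium chloride 2.502 g; zinc sulfate heptahydrate 0.144 g; folic acid 7.644 mg; ammonium sulfate 19.712 g

Scale factor relative to 1 L: 3.52.
potassium chloride: 9.54 mmol/L × 74.5 g/mol × 3.52 L ÷ 1000 = 2.502 g
zinc sulfate heptahydrate: 0.142 mmol/L × 287.56 g/mol × 3.52 L ÷ 1000 = 0.144 g
folic acid: 4.92 µmol/L × 441.4 g/mol × 3.52 L ÷ 1000 = 7.644 mg
ammonium sulfate: 5.6 g/L × 3.52 L = 19.712 g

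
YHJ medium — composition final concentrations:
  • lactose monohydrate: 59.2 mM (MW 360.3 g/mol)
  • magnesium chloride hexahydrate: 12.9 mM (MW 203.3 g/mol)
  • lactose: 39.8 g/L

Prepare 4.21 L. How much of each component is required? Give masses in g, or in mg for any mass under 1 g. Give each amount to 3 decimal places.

lactose monohydrate 89.798 g; magnesium chloride hexahydrate 11.041 g; lactose 167.558 g

Working volume: 4.21 L.
lactose monohydrate: 59.2 mmol/L × 360.3 g/mol × 4.21 L ÷ 1000 = 89.798 g
magnesium chloride hexahydrate: 12.9 mmol/L × 203.3 g/mol × 4.21 L ÷ 1000 = 11.041 g
lactose: 39.8 g/L × 4.21 L = 167.558 g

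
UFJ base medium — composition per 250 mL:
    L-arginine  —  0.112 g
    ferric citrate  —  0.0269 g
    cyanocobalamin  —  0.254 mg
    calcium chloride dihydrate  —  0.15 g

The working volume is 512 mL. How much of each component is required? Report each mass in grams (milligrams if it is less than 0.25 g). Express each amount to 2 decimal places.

Scale factor = 512 mL / 250 mL = 2.048.
L-arginine: 0.112 g × (512 mL / 250 mL) = 0.229376 g = 229.38 mg
ferric citrate: 0.0269 g × (512 mL / 250 mL) = 0.0550912 g = 55.09 mg
cyanocobalamin: 0.254 mg × (512 mL / 250 mL) = 0.52 mg
calcium chloride dihydrate: 0.15 g × (512 mL / 250 mL) = 0.31 g

L-arginine 229.38 mg; ferric citrate 55.09 mg; cyanocobalamin 0.52 mg; calcium chloride dihydrate 0.31 g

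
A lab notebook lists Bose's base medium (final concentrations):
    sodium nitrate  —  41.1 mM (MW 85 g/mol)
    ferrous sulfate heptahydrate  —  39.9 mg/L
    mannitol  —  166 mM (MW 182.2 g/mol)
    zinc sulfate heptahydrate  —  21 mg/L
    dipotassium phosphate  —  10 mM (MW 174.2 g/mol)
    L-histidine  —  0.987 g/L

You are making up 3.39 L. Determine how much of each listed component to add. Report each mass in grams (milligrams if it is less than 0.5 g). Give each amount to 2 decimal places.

sodium nitrate 11.84 g; ferrous sulfate heptahydrate 135.26 mg; mannitol 102.53 g; zinc sulfate heptahydrate 71.19 mg; dipotassium phosphate 5.91 g; L-histidine 3.35 g

Working volume: 3.39 L.
sodium nitrate: 41.1 mmol/L × 85 g/mol × 3.39 L ÷ 1000 = 11.84 g
ferrous sulfate heptahydrate: 39.9 mg/L × 3.39 L = 135.26 mg
mannitol: 166 mmol/L × 182.2 g/mol × 3.39 L ÷ 1000 = 102.53 g
zinc sulfate heptahydrate: 21 mg/L × 3.39 L = 71.19 mg
dipotassium phosphate: 10 mmol/L × 174.2 g/mol × 3.39 L ÷ 1000 = 5.91 g
L-histidine: 0.987 g/L × 3.39 L = 3.35 g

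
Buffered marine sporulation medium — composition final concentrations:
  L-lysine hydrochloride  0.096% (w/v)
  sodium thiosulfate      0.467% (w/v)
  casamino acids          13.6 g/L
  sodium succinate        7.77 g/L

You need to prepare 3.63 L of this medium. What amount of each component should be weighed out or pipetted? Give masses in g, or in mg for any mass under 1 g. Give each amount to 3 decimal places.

Working volume: 3.63 L.
L-lysine hydrochloride: 0.096 g per 100 mL × 3630 mL ÷ 100 = 3.485 g
sodium thiosulfate: 0.467 g per 100 mL × 3630 mL ÷ 100 = 16.952 g
casamino acids: 13.6 g/L × 3.63 L = 49.368 g
sodium succinate: 7.77 g/L × 3.63 L = 28.205 g

L-lysine hydrochloride 3.485 g; sodium thiosulfate 16.952 g; casamino acids 49.368 g; sodium succinate 28.205 g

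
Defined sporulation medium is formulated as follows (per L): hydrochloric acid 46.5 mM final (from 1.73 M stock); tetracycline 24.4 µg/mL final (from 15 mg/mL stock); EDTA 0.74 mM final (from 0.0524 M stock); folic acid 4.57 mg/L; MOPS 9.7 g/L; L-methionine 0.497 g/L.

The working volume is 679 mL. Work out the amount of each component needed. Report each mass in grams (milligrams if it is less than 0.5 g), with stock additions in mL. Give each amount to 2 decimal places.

Working volume: 679 mL = 0.679 L.
hydrochloric acid: V = C2·V2/C1 = 46.5 mM × 679 mL ÷ 1730 mM = 18.25 mL
tetracycline: V = C2·V2/C1 = 24.4 µg/mL × 679 mL ÷ 15000 µg/mL = 1.10 mL
EDTA: C1V1 = C2V2 → 0.74 mM × 679 mL ÷ 52.4 mM = 9.59 mL
folic acid: 4.57 mg/L × 0.679 L = 3.10 mg
MOPS: 9.7 g/L × 0.679 L = 6.59 g
L-methionine: 0.497 g/L × 0.679 L = 0.337463 g = 337.46 mg

hydrochloric acid 18.25 mL; tetracycline 1.10 mL; EDTA 9.59 mL; folic acid 3.10 mg; MOPS 6.59 g; L-methionine 337.46 mg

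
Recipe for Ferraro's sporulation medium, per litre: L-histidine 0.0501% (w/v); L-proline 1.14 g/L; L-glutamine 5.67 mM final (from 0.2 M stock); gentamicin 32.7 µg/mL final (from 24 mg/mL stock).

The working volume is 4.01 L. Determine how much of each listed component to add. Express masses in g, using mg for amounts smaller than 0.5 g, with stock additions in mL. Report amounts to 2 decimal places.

Working volume: 4.01 L.
L-histidine: 0.0501 g per 100 mL × 4010 mL ÷ 100 = 2.01 g
L-proline: 1.14 g/L × 4.01 L = 4.57 g
L-glutamine: C1V1 = C2V2 → 5.67 mM × 4010 mL ÷ 200 mM = 113.68 mL
gentamicin: C1V1 = C2V2 → 32.7 µg/mL × 4010 mL ÷ 24000 µg/mL = 5.46 mL

L-histidine 2.01 g; L-proline 4.57 g; L-glutamine 113.68 mL; gentamicin 5.46 mL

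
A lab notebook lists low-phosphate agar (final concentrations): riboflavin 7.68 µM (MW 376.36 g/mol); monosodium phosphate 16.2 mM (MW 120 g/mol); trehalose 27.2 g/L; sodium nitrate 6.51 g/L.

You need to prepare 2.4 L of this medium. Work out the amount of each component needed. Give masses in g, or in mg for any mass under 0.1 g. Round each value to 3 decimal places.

Working volume: 2.4 L.
riboflavin: 7.68 µmol/L × 376.36 g/mol × 2.4 L ÷ 1000 = 6.937 mg
monosodium phosphate: 16.2 mmol/L × 120 g/mol × 2.4 L ÷ 1000 = 4.666 g
trehalose: 27.2 g/L × 2.4 L = 65.280 g
sodium nitrate: 6.51 g/L × 2.4 L = 15.624 g

riboflavin 6.937 mg; monosodium phosphate 4.666 g; trehalose 65.280 g; sodium nitrate 15.624 g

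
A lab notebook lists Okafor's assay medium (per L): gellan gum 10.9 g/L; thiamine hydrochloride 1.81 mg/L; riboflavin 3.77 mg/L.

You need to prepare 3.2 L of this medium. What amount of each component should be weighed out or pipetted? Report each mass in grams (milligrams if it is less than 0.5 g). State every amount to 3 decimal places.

gellan gum 34.880 g; thiamine hydrochloride 5.792 mg; riboflavin 12.064 mg

Working volume: 3.2 L.
gellan gum: 10.9 g/L × 3.2 L = 34.880 g
thiamine hydrochloride: 1.81 mg/L × 3.2 L = 5.792 mg
riboflavin: 3.77 mg/L × 3.2 L = 12.064 mg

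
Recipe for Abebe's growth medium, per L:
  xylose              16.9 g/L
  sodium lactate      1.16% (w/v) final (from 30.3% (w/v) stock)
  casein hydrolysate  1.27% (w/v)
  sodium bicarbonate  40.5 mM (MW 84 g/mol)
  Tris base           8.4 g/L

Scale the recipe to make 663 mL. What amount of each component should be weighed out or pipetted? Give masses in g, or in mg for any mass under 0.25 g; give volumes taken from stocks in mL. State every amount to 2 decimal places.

xylose 11.20 g; sodium lactate 25.38 mL; casein hydrolysate 8.42 g; sodium bicarbonate 2.26 g; Tris base 5.57 g

Working volume: 663 mL = 0.663 L.
xylose: 16.9 g/L × 0.663 L = 11.20 g
sodium lactate: dilute stock: 1.16% ÷ 30.3% × 663 mL = 25.38 mL
casein hydrolysate: 1.27% w/v = 12.7 g/L → 12.7 × 0.663 L = 8.42 g
sodium bicarbonate: 40.5 mmol/L × 84 g/mol × 0.663 L ÷ 1000 = 2.26 g
Tris base: 8.4 g/L × 0.663 L = 5.57 g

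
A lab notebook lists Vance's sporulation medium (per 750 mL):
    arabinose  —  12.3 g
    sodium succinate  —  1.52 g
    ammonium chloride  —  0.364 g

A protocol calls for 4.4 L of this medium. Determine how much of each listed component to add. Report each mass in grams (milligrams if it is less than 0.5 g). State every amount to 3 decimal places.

arabinose 72.160 g; sodium succinate 8.917 g; ammonium chloride 2.135 g

Ratio of target to recipe volume: 4400 / 750 = 5.86667.
arabinose: 12.3 g × (4400 mL / 750 mL) = 72.160 g
sodium succinate: 1.52 g × (4400 mL / 750 mL) = 8.917 g
ammonium chloride: 0.364 g × (4400 mL / 750 mL) = 2.135 g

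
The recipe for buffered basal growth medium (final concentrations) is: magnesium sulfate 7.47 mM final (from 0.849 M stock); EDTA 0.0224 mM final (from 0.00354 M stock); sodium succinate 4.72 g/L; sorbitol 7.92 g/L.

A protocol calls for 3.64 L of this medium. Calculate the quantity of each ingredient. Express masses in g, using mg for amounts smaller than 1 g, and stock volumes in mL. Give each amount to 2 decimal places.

Scale factor relative to 1 L: 3.64.
magnesium sulfate: C1V1 = C2V2 → 7.47 mM × 3640 mL ÷ 849 mM = 32.03 mL
EDTA: C1V1 = C2V2 → 0.0224 mM × 3640 mL ÷ 3.54 mM = 23.03 mL
sodium succinate: 4.72 g/L × 3.64 L = 17.18 g
sorbitol: 7.92 g/L × 3.64 L = 28.83 g

magnesium sulfate 32.03 mL; EDTA 23.03 mL; sodium succinate 17.18 g; sorbitol 28.83 g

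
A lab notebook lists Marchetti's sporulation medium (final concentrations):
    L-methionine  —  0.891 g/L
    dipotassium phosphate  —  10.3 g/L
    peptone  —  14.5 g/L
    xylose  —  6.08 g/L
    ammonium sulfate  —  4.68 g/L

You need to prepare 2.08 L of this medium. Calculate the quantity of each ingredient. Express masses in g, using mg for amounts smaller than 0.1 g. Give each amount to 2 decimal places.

L-methionine 1.85 g; dipotassium phosphate 21.42 g; peptone 30.16 g; xylose 12.65 g; ammonium sulfate 9.73 g

Scale factor relative to 1 L: 2.08.
L-methionine: 0.891 g/L × 2.08 L = 1.85 g
dipotassium phosphate: 10.3 g/L × 2.08 L = 21.42 g
peptone: 14.5 g/L × 2.08 L = 30.16 g
xylose: 6.08 g/L × 2.08 L = 12.65 g
ammonium sulfate: 4.68 g/L × 2.08 L = 9.73 g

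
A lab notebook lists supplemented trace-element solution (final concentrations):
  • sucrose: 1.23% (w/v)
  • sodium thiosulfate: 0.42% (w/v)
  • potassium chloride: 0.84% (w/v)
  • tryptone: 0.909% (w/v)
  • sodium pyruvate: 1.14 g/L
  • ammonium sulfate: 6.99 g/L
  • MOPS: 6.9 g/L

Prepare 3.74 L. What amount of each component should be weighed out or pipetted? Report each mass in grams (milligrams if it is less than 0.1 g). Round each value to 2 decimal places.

sucrose 46.00 g; sodium thiosulfate 15.71 g; potassium chloride 31.42 g; tryptone 34.00 g; sodium pyruvate 4.26 g; ammonium sulfate 26.14 g; MOPS 25.81 g

Scale factor relative to 1 L: 3.74.
sucrose: 1.23 g per 100 mL × 3740 mL ÷ 100 = 46.00 g
sodium thiosulfate: 0.42 g per 100 mL × 3740 mL ÷ 100 = 15.71 g
potassium chloride: 0.84% w/v = 8.4 g/L → 8.4 × 3.74 L = 31.42 g
tryptone: 0.909% w/v = 9.09 g/L → 9.09 × 3.74 L = 34.00 g
sodium pyruvate: 1.14 g/L × 3.74 L = 4.26 g
ammonium sulfate: 6.99 g/L × 3.74 L = 26.14 g
MOPS: 6.9 g/L × 3.74 L = 25.81 g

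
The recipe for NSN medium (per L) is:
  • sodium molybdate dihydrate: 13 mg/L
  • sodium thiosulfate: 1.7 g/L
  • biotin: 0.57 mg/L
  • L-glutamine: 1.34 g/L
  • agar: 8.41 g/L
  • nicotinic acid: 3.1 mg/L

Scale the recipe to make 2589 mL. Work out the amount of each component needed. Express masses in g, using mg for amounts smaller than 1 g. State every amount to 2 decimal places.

sodium molybdate dihydrate 33.66 mg; sodium thiosulfate 4.40 g; biotin 1.48 mg; L-glutamine 3.47 g; agar 21.77 g; nicotinic acid 8.03 mg

Scale factor relative to 1 L: 2.589.
sodium molybdate dihydrate: 13 mg/L × 2.589 L = 33.66 mg
sodium thiosulfate: 1.7 g/L × 2.589 L = 4.40 g
biotin: 0.57 mg/L × 2.589 L = 1.48 mg
L-glutamine: 1.34 g/L × 2.589 L = 3.47 g
agar: 8.41 g/L × 2.589 L = 21.77 g
nicotinic acid: 3.1 mg/L × 2.589 L = 8.03 mg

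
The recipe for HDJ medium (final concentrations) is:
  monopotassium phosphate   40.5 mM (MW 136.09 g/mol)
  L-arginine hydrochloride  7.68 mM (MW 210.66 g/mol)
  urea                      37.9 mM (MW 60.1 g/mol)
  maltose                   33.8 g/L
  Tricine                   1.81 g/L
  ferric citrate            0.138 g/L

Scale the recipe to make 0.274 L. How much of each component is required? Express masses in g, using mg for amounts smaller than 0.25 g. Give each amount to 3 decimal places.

Working volume: 0.274 L.
monopotassium phosphate: 40.5 mmol/L × 136.09 g/mol × 0.274 L ÷ 1000 = 1.510 g
L-arginine hydrochloride: 7.68 mmol/L × 210.66 g/mol × 0.274 L ÷ 1000 = 0.443 g
urea: 37.9 mmol/L × 60.1 g/mol × 0.274 L ÷ 1000 = 0.624 g
maltose: 33.8 g/L × 0.274 L = 9.261 g
Tricine: 1.81 g/L × 0.274 L = 0.496 g
ferric citrate: 0.138 g/L × 0.274 L = 0.037812 g = 37.812 mg

monopotassium phosphate 1.510 g; L-arginine hydrochloride 0.443 g; urea 0.624 g; maltose 9.261 g; Tricine 0.496 g; ferric citrate 37.812 mg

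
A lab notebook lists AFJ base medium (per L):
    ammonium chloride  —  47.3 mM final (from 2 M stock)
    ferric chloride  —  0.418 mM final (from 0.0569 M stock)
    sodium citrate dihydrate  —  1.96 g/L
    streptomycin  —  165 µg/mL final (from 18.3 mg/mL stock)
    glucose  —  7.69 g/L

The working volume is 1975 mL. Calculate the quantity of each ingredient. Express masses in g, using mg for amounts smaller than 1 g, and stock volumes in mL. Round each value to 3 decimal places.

Target volume = 1975 mL = 1.975 L.
ammonium chloride: dilute stock: 47.3 mM × 1975 mL ÷ 2000 mM = 46.709 mL
ferric chloride: dilute stock: 0.418 mM × 1975 mL ÷ 56.9 mM = 14.509 mL
sodium citrate dihydrate: 1.96 g/L × 1.975 L = 3.871 g
streptomycin: C1V1 = C2V2 → 165 µg/mL × 1975 mL ÷ 18300 µg/mL = 17.807 mL
glucose: 7.69 g/L × 1.975 L = 15.188 g

ammonium chloride 46.709 mL; ferric chloride 14.509 mL; sodium citrate dihydrate 3.871 g; streptomycin 17.807 mL; glucose 15.188 g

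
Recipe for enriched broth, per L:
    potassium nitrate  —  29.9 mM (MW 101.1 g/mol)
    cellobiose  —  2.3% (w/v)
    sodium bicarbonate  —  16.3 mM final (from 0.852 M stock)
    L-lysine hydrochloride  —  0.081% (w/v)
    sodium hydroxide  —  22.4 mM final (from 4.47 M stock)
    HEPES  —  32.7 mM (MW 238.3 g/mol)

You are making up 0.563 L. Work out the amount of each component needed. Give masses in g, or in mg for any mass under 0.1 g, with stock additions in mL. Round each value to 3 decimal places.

potassium nitrate 1.702 g; cellobiose 12.949 g; sodium bicarbonate 10.771 mL; L-lysine hydrochloride 0.456 g; sodium hydroxide 2.821 mL; HEPES 4.387 g

Working volume: 0.563 L.
potassium nitrate: 29.9 mmol/L × 101.1 g/mol × 0.563 L ÷ 1000 = 1.702 g
cellobiose: 2.3% w/v = 23 g/L → 23 × 0.563 L = 12.949 g
sodium bicarbonate: C1V1 = C2V2 → 16.3 mM × 563 mL ÷ 852 mM = 10.771 mL
L-lysine hydrochloride: 0.081% w/v = 0.81 g/L → 0.81 × 0.563 L = 0.456 g
sodium hydroxide: dilute stock: 22.4 mM × 563 mL ÷ 4470 mM = 2.821 mL
HEPES: 32.7 mmol/L × 238.3 g/mol × 0.563 L ÷ 1000 = 4.387 g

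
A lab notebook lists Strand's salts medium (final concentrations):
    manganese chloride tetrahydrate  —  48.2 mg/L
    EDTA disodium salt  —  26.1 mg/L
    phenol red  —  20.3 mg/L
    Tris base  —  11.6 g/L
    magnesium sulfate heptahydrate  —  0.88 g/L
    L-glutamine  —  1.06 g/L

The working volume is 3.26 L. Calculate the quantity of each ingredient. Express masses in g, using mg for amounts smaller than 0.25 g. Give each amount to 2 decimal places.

manganese chloride tetrahydrate 157.13 mg; EDTA disodium salt 85.09 mg; phenol red 66.18 mg; Tris base 37.82 g; magnesium sulfate heptahydrate 2.87 g; L-glutamine 3.46 g

Working volume: 3.26 L.
manganese chloride tetrahydrate: 48.2 mg/L × 3.26 L = 157.13 mg
EDTA disodium salt: 26.1 mg/L × 3.26 L = 85.09 mg
phenol red: 20.3 mg/L × 3.26 L = 66.18 mg
Tris base: 11.6 g/L × 3.26 L = 37.82 g
magnesium sulfate heptahydrate: 0.88 g/L × 3.26 L = 2.87 g
L-glutamine: 1.06 g/L × 3.26 L = 3.46 g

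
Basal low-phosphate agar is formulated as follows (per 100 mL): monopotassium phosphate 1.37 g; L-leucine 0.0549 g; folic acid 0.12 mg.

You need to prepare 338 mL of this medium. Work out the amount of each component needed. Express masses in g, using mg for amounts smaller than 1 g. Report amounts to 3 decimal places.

monopotassium phosphate 4.631 g; L-leucine 185.562 mg; folic acid 0.406 mg

Ratio of target to recipe volume: 338 / 100 = 3.38.
monopotassium phosphate: 1.37 g × (338 mL / 100 mL) = 4.631 g
L-leucine: 0.0549 g × (338 mL / 100 mL) = 0.185562 g = 185.562 mg
folic acid: 0.12 mg × (338 mL / 100 mL) = 0.406 mg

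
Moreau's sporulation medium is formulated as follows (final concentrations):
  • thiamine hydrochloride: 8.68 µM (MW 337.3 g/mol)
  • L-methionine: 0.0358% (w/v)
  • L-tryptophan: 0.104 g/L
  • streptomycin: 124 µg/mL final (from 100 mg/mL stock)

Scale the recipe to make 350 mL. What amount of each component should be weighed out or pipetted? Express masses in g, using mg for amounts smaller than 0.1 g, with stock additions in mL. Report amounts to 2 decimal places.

Working volume: 350 mL = 0.35 L.
thiamine hydrochloride: 8.68 µmol/L × 337.3 g/mol × 0.35 L ÷ 1000 = 1.02 mg
L-methionine: 0.0358% w/v = 0.358 g/L → 0.358 × 0.35 L = 0.13 g
L-tryptophan: 0.104 g/L × 0.35 L = 0.0364 g = 36.40 mg
streptomycin: dilute stock: 124 µg/mL × 350 mL ÷ 100000 µg/mL = 0.43 mL

thiamine hydrochloride 1.02 mg; L-methionine 0.13 g; L-tryptophan 36.40 mg; streptomycin 0.43 mL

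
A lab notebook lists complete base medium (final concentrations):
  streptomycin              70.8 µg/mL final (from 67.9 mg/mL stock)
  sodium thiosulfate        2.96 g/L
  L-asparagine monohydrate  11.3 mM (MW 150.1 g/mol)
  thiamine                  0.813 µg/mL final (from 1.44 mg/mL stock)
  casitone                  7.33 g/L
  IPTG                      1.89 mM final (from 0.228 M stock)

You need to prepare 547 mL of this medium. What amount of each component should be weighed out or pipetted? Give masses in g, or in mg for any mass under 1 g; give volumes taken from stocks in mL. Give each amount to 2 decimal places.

streptomycin 0.57 mL; sodium thiosulfate 1.62 g; L-asparagine monohydrate 927.78 mg; thiamine 0.31 mL; casitone 4.01 g; IPTG 4.53 mL

Working volume: 547 mL = 0.547 L.
streptomycin: dilute stock: 70.8 µg/mL × 547 mL ÷ 67900 µg/mL = 0.57 mL
sodium thiosulfate: 2.96 g/L × 0.547 L = 1.62 g
L-asparagine monohydrate: 11.3 mmol/L × 150.1 mg/mmol × 0.547 L = 927.78 mg
thiamine: C1V1 = C2V2 → 0.813 µg/mL × 547 mL ÷ 1440 µg/mL = 0.31 mL
casitone: 7.33 g/L × 0.547 L = 4.01 g
IPTG: dilute stock: 1.89 mM × 547 mL ÷ 228 mM = 4.53 mL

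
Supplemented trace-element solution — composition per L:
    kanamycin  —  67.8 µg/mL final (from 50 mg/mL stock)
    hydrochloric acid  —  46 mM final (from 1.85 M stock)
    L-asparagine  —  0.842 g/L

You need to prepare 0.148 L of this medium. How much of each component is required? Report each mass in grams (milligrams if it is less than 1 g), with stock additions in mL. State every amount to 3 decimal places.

Scale factor relative to 1 L: 0.148.
kanamycin: V = C2·V2/C1 = 67.8 µg/mL × 148 mL ÷ 50000 µg/mL = 0.201 mL
hydrochloric acid: C1V1 = C2V2 → 46 mM × 148 mL ÷ 1850 mM = 3.680 mL
L-asparagine: 0.842 g/L × 0.148 L = 0.124616 g = 124.616 mg

kanamycin 0.201 mL; hydrochloric acid 3.680 mL; L-asparagine 124.616 mg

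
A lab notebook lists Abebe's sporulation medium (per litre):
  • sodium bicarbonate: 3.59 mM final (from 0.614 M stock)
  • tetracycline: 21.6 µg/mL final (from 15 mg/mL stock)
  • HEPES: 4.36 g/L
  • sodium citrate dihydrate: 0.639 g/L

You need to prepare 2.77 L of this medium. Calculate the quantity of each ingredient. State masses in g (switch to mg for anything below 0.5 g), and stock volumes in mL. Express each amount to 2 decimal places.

Working volume: 2.77 L.
sodium bicarbonate: C1V1 = C2V2 → 3.59 mM × 2770 mL ÷ 614 mM = 16.20 mL
tetracycline: dilute stock: 21.6 µg/mL × 2770 mL ÷ 15000 µg/mL = 3.99 mL
HEPES: 4.36 g/L × 2.77 L = 12.08 g
sodium citrate dihydrate: 0.639 g/L × 2.77 L = 1.77 g

sodium bicarbonate 16.20 mL; tetracycline 3.99 mL; HEPES 12.08 g; sodium citrate dihydrate 1.77 g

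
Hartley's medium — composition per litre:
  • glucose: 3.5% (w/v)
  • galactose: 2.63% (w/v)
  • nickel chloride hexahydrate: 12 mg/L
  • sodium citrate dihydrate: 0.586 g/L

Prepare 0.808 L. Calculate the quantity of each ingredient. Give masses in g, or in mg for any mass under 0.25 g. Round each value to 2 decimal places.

glucose 28.28 g; galactose 21.25 g; nickel chloride hexahydrate 9.70 mg; sodium citrate dihydrate 0.47 g

Scale factor relative to 1 L: 0.808.
glucose: 3.5 g per 100 mL × 808 mL ÷ 100 = 28.28 g
galactose: 2.63 g per 100 mL × 808 mL ÷ 100 = 21.25 g
nickel chloride hexahydrate: 12 mg/L × 0.808 L = 9.70 mg
sodium citrate dihydrate: 0.586 g/L × 0.808 L = 0.47 g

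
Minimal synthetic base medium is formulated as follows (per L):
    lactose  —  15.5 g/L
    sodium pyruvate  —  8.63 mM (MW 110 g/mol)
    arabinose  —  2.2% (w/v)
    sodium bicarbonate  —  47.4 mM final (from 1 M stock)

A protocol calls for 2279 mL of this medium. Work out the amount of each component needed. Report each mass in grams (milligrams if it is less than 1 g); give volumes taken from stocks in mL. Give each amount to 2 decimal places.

Scale factor relative to 1 L: 2.279.
lactose: 15.5 g/L × 2.279 L = 35.32 g
sodium pyruvate: 8.63 mmol/L × 110 g/mol × 2.279 L ÷ 1000 = 2.16 g
arabinose: 2.2 g per 100 mL × 2279 mL ÷ 100 = 50.14 g
sodium bicarbonate: dilute stock: 47.4 mM × 2279 mL ÷ 1000 mM = 108.02 mL

lactose 35.32 g; sodium pyruvate 2.16 g; arabinose 50.14 g; sodium bicarbonate 108.02 mL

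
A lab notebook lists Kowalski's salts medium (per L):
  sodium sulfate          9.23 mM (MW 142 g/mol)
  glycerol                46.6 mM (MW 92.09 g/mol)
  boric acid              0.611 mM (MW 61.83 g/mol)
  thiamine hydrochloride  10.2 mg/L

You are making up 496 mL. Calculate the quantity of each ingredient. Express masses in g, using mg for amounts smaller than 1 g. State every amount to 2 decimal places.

Target volume = 496 mL = 0.496 L.
sodium sulfate: 9.23 mmol/L × 142 mg/mmol × 0.496 L = 650.09 mg
glycerol: 46.6 mmol/L × 92.09 g/mol × 0.496 L ÷ 1000 = 2.13 g
boric acid: 0.611 mmol/L × 61.83 mg/mmol × 0.496 L = 18.74 mg
thiamine hydrochloride: 10.2 mg/L × 0.496 L = 5.06 mg

sodium sulfate 650.09 mg; glycerol 2.13 g; boric acid 18.74 mg; thiamine hydrochloride 5.06 mg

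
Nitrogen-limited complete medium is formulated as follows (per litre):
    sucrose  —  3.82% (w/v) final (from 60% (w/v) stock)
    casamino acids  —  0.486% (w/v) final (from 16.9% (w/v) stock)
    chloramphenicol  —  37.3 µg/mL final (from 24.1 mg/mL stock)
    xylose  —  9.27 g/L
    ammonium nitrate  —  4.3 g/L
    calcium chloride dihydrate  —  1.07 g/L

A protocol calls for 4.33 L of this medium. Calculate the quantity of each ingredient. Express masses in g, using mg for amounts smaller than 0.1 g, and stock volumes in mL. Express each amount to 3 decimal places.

Working volume: 4.33 L.
sucrose: C1V1 = C2V2 → 3.82% ÷ 60% × 4330 mL = 275.677 mL
casamino acids: V = C2·V2/C1 = 0.486% ÷ 16.9% × 4330 mL = 124.520 mL
chloramphenicol: V = C2·V2/C1 = 37.3 µg/mL × 4330 mL ÷ 24100 µg/mL = 6.702 mL
xylose: 9.27 g/L × 4.33 L = 40.139 g
ammonium nitrate: 4.3 g/L × 4.33 L = 18.619 g
calcium chloride dihydrate: 1.07 g/L × 4.33 L = 4.633 g

sucrose 275.677 mL; casamino acids 124.520 mL; chloramphenicol 6.702 mL; xylose 40.139 g; ammonium nitrate 18.619 g; calcium chloride dihydrate 4.633 g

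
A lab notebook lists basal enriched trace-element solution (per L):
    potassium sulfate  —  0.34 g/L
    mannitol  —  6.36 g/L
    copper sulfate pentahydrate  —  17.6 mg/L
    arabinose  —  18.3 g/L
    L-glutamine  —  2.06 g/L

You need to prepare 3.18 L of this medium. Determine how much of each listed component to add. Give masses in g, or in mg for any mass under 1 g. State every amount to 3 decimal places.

potassium sulfate 1.081 g; mannitol 20.225 g; copper sulfate pentahydrate 55.968 mg; arabinose 58.194 g; L-glutamine 6.551 g

Working volume: 3.18 L.
potassium sulfate: 0.34 g/L × 3.18 L = 1.081 g
mannitol: 6.36 g/L × 3.18 L = 20.225 g
copper sulfate pentahydrate: 17.6 mg/L × 3.18 L = 55.968 mg
arabinose: 18.3 g/L × 3.18 L = 58.194 g
L-glutamine: 2.06 g/L × 3.18 L = 6.551 g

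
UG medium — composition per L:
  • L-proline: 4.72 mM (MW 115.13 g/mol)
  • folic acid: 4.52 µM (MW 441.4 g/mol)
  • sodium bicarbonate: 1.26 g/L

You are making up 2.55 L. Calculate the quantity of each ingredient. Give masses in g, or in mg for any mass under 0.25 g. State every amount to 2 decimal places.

Scale factor relative to 1 L: 2.55.
L-proline: 4.72 mmol/L × 115.13 g/mol × 2.55 L ÷ 1000 = 1.39 g
folic acid: 4.52 µmol/L × 441.4 g/mol × 2.55 L ÷ 1000 = 5.09 mg
sodium bicarbonate: 1.26 g/L × 2.55 L = 3.21 g

L-proline 1.39 g; folic acid 5.09 mg; sodium bicarbonate 3.21 g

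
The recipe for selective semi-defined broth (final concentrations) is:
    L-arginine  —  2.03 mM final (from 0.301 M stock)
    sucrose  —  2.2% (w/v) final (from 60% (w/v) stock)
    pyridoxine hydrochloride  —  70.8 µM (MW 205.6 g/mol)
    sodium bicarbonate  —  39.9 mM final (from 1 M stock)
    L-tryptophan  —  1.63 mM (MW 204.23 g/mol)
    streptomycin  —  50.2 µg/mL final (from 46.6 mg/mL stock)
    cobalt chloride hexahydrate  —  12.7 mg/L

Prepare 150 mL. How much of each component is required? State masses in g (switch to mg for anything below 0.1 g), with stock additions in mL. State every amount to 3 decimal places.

L-arginine 1.012 mL; sucrose 5.500 mL; pyridoxine hydrochloride 2.183 mg; sodium bicarbonate 5.985 mL; L-tryptophan 49.934 mg; streptomycin 0.162 mL; cobalt chloride hexahydrate 1.905 mg

Scale factor relative to 1 L: 0.15.
L-arginine: C1V1 = C2V2 → 2.03 mM × 150 mL ÷ 301 mM = 1.012 mL
sucrose: dilute stock: 2.2% ÷ 60% × 150 mL = 5.500 mL
pyridoxine hydrochloride: 70.8 µmol/L × 205.6 g/mol × 0.15 L ÷ 1000 = 2.183 mg
sodium bicarbonate: V = C2·V2/C1 = 39.9 mM × 150 mL ÷ 1000 mM = 5.985 mL
L-tryptophan: 1.63 mmol/L × 204.23 mg/mmol × 0.15 L = 49.934 mg
streptomycin: dilute stock: 50.2 µg/mL × 150 mL ÷ 46600 µg/mL = 0.162 mL
cobalt chloride hexahydrate: 12.7 mg/L × 0.15 L = 1.905 mg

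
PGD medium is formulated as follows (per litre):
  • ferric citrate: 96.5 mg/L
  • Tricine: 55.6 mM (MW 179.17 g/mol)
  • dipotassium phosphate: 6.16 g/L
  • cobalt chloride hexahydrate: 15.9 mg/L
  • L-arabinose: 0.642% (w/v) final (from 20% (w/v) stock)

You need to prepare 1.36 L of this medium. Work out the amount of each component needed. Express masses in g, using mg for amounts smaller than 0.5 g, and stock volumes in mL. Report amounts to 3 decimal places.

ferric citrate 131.240 mg; Tricine 13.548 g; dipotassium phosphate 8.378 g; cobalt chloride hexahydrate 21.624 mg; L-arabinose 43.656 mL

Working volume: 1.36 L.
ferric citrate: 96.5 mg/L × 1.36 L = 131.240 mg
Tricine: 55.6 mmol/L × 179.17 g/mol × 1.36 L ÷ 1000 = 13.548 g
dipotassium phosphate: 6.16 g/L × 1.36 L = 8.378 g
cobalt chloride hexahydrate: 15.9 mg/L × 1.36 L = 21.624 mg
L-arabinose: C1V1 = C2V2 → 0.642% ÷ 20% × 1360 mL = 43.656 mL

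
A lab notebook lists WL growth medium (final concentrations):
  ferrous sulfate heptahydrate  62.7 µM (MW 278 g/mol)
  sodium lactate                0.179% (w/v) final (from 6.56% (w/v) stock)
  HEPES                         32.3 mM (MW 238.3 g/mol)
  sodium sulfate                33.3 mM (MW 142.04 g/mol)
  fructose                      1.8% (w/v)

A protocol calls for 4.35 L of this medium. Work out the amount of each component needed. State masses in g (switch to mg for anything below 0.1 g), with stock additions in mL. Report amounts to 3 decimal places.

Scale factor relative to 1 L: 4.35.
ferrous sulfate heptahydrate: 62.7 µmol/L × 278 g/mol × 4.35 L ÷ 1000 = 75.823 mg
sodium lactate: V = C2·V2/C1 = 0.179% ÷ 6.56% × 4350 mL = 118.697 mL
HEPES: 32.3 mmol/L × 238.3 g/mol × 4.35 L ÷ 1000 = 33.482 g
sodium sulfate: 33.3 mmol/L × 142.04 g/mol × 4.35 L ÷ 1000 = 20.575 g
fructose: 1.8% w/v = 18 g/L → 18 × 4.35 L = 78.300 g

ferrous sulfate heptahydrate 75.823 mg; sodium lactate 118.697 mL; HEPES 33.482 g; sodium sulfate 20.575 g; fructose 78.300 g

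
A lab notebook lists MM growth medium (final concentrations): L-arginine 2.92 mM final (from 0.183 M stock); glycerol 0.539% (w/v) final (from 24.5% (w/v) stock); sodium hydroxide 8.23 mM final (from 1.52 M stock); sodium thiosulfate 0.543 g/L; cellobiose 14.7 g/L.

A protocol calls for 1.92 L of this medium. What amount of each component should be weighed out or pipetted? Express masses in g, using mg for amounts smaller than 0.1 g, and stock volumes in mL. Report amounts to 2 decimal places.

Scale factor relative to 1 L: 1.92.
L-arginine: C1V1 = C2V2 → 2.92 mM × 1920 mL ÷ 183 mM = 30.64 mL
glycerol: dilute stock: 0.539% ÷ 24.5% × 1920 mL = 42.24 mL
sodium hydroxide: dilute stock: 8.23 mM × 1920 mL ÷ 1520 mM = 10.40 mL
sodium thiosulfate: 0.543 g/L × 1.92 L = 1.04 g
cellobiose: 14.7 g/L × 1.92 L = 28.22 g

L-arginine 30.64 mL; glycerol 42.24 mL; sodium hydroxide 10.40 mL; sodium thiosulfate 1.04 g; cellobiose 28.22 g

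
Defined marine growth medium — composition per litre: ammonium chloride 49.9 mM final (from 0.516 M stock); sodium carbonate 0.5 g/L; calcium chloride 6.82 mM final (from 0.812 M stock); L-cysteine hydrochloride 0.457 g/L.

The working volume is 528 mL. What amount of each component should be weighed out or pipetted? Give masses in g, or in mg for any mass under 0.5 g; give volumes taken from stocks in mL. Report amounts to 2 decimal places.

Working volume: 528 mL = 0.528 L.
ammonium chloride: dilute stock: 49.9 mM × 528 mL ÷ 516 mM = 51.06 mL
sodium carbonate: 0.5 g/L × 0.528 L = 0.264 g = 264.00 mg
calcium chloride: dilute stock: 6.82 mM × 528 mL ÷ 812 mM = 4.43 mL
L-cysteine hydrochloride: 0.457 g/L × 0.528 L = 0.241296 g = 241.30 mg

ammonium chloride 51.06 mL; sodium carbonate 264.00 mg; calcium chloride 4.43 mL; L-cysteine hydrochloride 241.30 mg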